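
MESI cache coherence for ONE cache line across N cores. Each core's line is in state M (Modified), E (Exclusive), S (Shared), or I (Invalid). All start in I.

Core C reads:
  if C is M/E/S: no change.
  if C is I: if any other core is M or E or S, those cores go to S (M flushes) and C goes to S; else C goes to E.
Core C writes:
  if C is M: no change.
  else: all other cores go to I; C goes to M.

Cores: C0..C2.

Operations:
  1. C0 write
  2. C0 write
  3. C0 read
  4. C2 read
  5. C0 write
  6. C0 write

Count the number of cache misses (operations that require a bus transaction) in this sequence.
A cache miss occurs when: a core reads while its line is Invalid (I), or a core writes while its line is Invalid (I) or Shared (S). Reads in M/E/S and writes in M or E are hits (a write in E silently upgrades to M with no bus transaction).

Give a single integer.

Answer: 3

Derivation:
Op 1: C0 write [C0 write: invalidate none -> C0=M] -> [M,I,I] [MISS #1: write from I]
Op 2: C0 write [C0 write: already M (modified), no change] -> [M,I,I] [hit: write from M]
Op 3: C0 read [C0 read: already in M, no change] -> [M,I,I] [hit: read from M]
Op 4: C2 read [C2 read from I: others=['C0=M'] -> C2=S, others downsized to S] -> [S,I,S] [MISS #2: read from I]
Op 5: C0 write [C0 write: invalidate ['C2=S'] -> C0=M] -> [M,I,I] [MISS #3: write from S]
Op 6: C0 write [C0 write: already M (modified), no change] -> [M,I,I] [hit: write from M]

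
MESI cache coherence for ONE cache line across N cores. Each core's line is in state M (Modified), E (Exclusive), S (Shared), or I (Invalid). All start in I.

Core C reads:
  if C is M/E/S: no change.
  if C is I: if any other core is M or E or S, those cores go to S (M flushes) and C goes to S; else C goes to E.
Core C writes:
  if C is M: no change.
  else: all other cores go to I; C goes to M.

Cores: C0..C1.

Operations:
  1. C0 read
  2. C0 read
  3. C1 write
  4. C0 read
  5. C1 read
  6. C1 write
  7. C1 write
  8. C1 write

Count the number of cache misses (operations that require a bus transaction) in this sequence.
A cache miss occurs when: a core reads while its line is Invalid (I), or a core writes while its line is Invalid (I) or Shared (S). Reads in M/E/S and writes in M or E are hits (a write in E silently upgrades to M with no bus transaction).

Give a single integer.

Op 1: C0 read [C0 read from I: no other sharers -> C0=E (exclusive)] -> [E,I] [MISS #1: read from I]
Op 2: C0 read [C0 read: already in E, no change] -> [E,I] [hit: read from E]
Op 3: C1 write [C1 write: invalidate ['C0=E'] -> C1=M] -> [I,M] [MISS #2: write from I]
Op 4: C0 read [C0 read from I: others=['C1=M'] -> C0=S, others downsized to S] -> [S,S] [MISS #3: read from I]
Op 5: C1 read [C1 read: already in S, no change] -> [S,S] [hit: read from S]
Op 6: C1 write [C1 write: invalidate ['C0=S'] -> C1=M] -> [I,M] [MISS #4: write from S]
Op 7: C1 write [C1 write: already M (modified), no change] -> [I,M] [hit: write from M]
Op 8: C1 write [C1 write: already M (modified), no change] -> [I,M] [hit: write from M]

Answer: 4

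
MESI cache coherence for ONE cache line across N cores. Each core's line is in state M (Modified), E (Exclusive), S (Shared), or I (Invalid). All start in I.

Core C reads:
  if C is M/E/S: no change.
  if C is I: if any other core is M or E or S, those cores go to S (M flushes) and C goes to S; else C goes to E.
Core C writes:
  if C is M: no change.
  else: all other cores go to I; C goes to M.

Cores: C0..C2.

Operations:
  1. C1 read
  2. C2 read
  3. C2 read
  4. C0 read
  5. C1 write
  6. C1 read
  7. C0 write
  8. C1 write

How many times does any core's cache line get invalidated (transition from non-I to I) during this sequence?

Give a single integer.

Answer: 4

Derivation:
Op 1: C1 read [C1 read from I: no other sharers -> C1=E (exclusive)] -> [I,E,I] (invalidations this op: 0; running total: 0)
Op 2: C2 read [C2 read from I: others=['C1=E'] -> C2=S, others downsized to S] -> [I,S,S] (invalidations this op: 0; running total: 0)
Op 3: C2 read [C2 read: already in S, no change] -> [I,S,S] (invalidations this op: 0; running total: 0)
Op 4: C0 read [C0 read from I: others=['C1=S', 'C2=S'] -> C0=S, others downsized to S] -> [S,S,S] (invalidations this op: 0; running total: 0)
Op 5: C1 write [C1 write: invalidate ['C0=S', 'C2=S'] -> C1=M] -> [I,M,I] (invalidations this op: 2; running total: 2)
Op 6: C1 read [C1 read: already in M, no change] -> [I,M,I] (invalidations this op: 0; running total: 2)
Op 7: C0 write [C0 write: invalidate ['C1=M'] -> C0=M] -> [M,I,I] (invalidations this op: 1; running total: 3)
Op 8: C1 write [C1 write: invalidate ['C0=M'] -> C1=M] -> [I,M,I] (invalidations this op: 1; running total: 4)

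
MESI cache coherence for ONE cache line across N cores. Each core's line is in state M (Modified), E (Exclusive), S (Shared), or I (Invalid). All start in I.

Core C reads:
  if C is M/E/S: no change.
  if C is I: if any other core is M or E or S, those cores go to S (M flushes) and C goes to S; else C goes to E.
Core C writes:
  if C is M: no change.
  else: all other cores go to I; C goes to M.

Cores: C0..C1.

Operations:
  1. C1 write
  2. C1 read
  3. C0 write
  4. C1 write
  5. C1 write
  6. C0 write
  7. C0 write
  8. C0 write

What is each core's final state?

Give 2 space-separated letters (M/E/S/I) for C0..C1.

Op 1: C1 write [C1 write: invalidate none -> C1=M] -> [I,M]
Op 2: C1 read [C1 read: already in M, no change] -> [I,M]
Op 3: C0 write [C0 write: invalidate ['C1=M'] -> C0=M] -> [M,I]
Op 4: C1 write [C1 write: invalidate ['C0=M'] -> C1=M] -> [I,M]
Op 5: C1 write [C1 write: already M (modified), no change] -> [I,M]
Op 6: C0 write [C0 write: invalidate ['C1=M'] -> C0=M] -> [M,I]
Op 7: C0 write [C0 write: already M (modified), no change] -> [M,I]
Op 8: C0 write [C0 write: already M (modified), no change] -> [M,I]

Answer: M I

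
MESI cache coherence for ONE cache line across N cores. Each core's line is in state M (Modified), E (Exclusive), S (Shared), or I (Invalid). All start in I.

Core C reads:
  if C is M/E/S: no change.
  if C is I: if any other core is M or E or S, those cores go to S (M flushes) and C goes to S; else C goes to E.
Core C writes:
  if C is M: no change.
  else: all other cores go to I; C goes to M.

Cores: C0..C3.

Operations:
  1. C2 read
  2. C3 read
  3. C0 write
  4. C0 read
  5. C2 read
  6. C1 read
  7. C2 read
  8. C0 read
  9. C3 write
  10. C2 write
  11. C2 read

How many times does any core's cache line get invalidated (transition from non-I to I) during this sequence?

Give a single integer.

Answer: 6

Derivation:
Op 1: C2 read [C2 read from I: no other sharers -> C2=E (exclusive)] -> [I,I,E,I] (invalidations this op: 0; running total: 0)
Op 2: C3 read [C3 read from I: others=['C2=E'] -> C3=S, others downsized to S] -> [I,I,S,S] (invalidations this op: 0; running total: 0)
Op 3: C0 write [C0 write: invalidate ['C2=S', 'C3=S'] -> C0=M] -> [M,I,I,I] (invalidations this op: 2; running total: 2)
Op 4: C0 read [C0 read: already in M, no change] -> [M,I,I,I] (invalidations this op: 0; running total: 2)
Op 5: C2 read [C2 read from I: others=['C0=M'] -> C2=S, others downsized to S] -> [S,I,S,I] (invalidations this op: 0; running total: 2)
Op 6: C1 read [C1 read from I: others=['C0=S', 'C2=S'] -> C1=S, others downsized to S] -> [S,S,S,I] (invalidations this op: 0; running total: 2)
Op 7: C2 read [C2 read: already in S, no change] -> [S,S,S,I] (invalidations this op: 0; running total: 2)
Op 8: C0 read [C0 read: already in S, no change] -> [S,S,S,I] (invalidations this op: 0; running total: 2)
Op 9: C3 write [C3 write: invalidate ['C0=S', 'C1=S', 'C2=S'] -> C3=M] -> [I,I,I,M] (invalidations this op: 3; running total: 5)
Op 10: C2 write [C2 write: invalidate ['C3=M'] -> C2=M] -> [I,I,M,I] (invalidations this op: 1; running total: 6)
Op 11: C2 read [C2 read: already in M, no change] -> [I,I,M,I] (invalidations this op: 0; running total: 6)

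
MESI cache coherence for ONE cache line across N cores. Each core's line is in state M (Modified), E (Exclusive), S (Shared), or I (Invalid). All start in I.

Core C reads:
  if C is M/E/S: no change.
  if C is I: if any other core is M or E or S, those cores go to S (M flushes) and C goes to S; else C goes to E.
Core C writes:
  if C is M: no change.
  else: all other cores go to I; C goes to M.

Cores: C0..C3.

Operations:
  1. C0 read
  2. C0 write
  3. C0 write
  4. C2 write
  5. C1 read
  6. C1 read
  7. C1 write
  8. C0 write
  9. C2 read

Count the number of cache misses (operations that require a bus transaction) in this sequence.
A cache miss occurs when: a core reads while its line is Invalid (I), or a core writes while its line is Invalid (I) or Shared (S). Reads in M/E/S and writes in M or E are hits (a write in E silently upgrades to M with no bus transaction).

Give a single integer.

Op 1: C0 read [C0 read from I: no other sharers -> C0=E (exclusive)] -> [E,I,I,I] [MISS #1: read from I]
Op 2: C0 write [C0 write: invalidate none -> C0=M] -> [M,I,I,I] [hit: write from E is a silent E->M upgrade, no bus transaction]
Op 3: C0 write [C0 write: already M (modified), no change] -> [M,I,I,I] [hit: write from M]
Op 4: C2 write [C2 write: invalidate ['C0=M'] -> C2=M] -> [I,I,M,I] [MISS #2: write from I]
Op 5: C1 read [C1 read from I: others=['C2=M'] -> C1=S, others downsized to S] -> [I,S,S,I] [MISS #3: read from I]
Op 6: C1 read [C1 read: already in S, no change] -> [I,S,S,I] [hit: read from S]
Op 7: C1 write [C1 write: invalidate ['C2=S'] -> C1=M] -> [I,M,I,I] [MISS #4: write from S]
Op 8: C0 write [C0 write: invalidate ['C1=M'] -> C0=M] -> [M,I,I,I] [MISS #5: write from I]
Op 9: C2 read [C2 read from I: others=['C0=M'] -> C2=S, others downsized to S] -> [S,I,S,I] [MISS #6: read from I]

Answer: 6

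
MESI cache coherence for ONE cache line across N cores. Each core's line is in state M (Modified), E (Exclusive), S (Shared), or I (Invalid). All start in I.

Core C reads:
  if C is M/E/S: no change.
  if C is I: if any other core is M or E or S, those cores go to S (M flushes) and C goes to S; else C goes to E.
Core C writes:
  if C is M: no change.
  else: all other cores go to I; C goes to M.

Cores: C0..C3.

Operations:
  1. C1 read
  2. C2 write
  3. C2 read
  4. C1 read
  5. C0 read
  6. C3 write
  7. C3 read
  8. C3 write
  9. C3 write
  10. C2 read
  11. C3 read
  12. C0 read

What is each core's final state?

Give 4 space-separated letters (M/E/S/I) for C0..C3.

Op 1: C1 read [C1 read from I: no other sharers -> C1=E (exclusive)] -> [I,E,I,I]
Op 2: C2 write [C2 write: invalidate ['C1=E'] -> C2=M] -> [I,I,M,I]
Op 3: C2 read [C2 read: already in M, no change] -> [I,I,M,I]
Op 4: C1 read [C1 read from I: others=['C2=M'] -> C1=S, others downsized to S] -> [I,S,S,I]
Op 5: C0 read [C0 read from I: others=['C1=S', 'C2=S'] -> C0=S, others downsized to S] -> [S,S,S,I]
Op 6: C3 write [C3 write: invalidate ['C0=S', 'C1=S', 'C2=S'] -> C3=M] -> [I,I,I,M]
Op 7: C3 read [C3 read: already in M, no change] -> [I,I,I,M]
Op 8: C3 write [C3 write: already M (modified), no change] -> [I,I,I,M]
Op 9: C3 write [C3 write: already M (modified), no change] -> [I,I,I,M]
Op 10: C2 read [C2 read from I: others=['C3=M'] -> C2=S, others downsized to S] -> [I,I,S,S]
Op 11: C3 read [C3 read: already in S, no change] -> [I,I,S,S]
Op 12: C0 read [C0 read from I: others=['C2=S', 'C3=S'] -> C0=S, others downsized to S] -> [S,I,S,S]

Answer: S I S S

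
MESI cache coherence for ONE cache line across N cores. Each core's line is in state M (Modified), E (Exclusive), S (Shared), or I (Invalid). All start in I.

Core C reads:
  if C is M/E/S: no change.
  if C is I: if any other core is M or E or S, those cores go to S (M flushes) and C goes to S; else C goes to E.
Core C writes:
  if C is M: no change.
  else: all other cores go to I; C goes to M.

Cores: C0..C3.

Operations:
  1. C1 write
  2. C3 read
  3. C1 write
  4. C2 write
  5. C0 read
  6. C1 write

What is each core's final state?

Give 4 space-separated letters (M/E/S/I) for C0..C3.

Answer: I M I I

Derivation:
Op 1: C1 write [C1 write: invalidate none -> C1=M] -> [I,M,I,I]
Op 2: C3 read [C3 read from I: others=['C1=M'] -> C3=S, others downsized to S] -> [I,S,I,S]
Op 3: C1 write [C1 write: invalidate ['C3=S'] -> C1=M] -> [I,M,I,I]
Op 4: C2 write [C2 write: invalidate ['C1=M'] -> C2=M] -> [I,I,M,I]
Op 5: C0 read [C0 read from I: others=['C2=M'] -> C0=S, others downsized to S] -> [S,I,S,I]
Op 6: C1 write [C1 write: invalidate ['C0=S', 'C2=S'] -> C1=M] -> [I,M,I,I]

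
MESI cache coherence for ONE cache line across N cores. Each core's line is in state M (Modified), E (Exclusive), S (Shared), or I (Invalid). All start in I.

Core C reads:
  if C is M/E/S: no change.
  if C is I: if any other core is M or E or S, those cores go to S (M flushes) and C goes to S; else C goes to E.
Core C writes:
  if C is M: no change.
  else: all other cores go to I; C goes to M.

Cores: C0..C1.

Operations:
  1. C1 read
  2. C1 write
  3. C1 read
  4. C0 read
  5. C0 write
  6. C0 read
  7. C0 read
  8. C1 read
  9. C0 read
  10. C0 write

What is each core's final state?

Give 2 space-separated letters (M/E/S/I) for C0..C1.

Answer: M I

Derivation:
Op 1: C1 read [C1 read from I: no other sharers -> C1=E (exclusive)] -> [I,E]
Op 2: C1 write [C1 write: invalidate none -> C1=M] -> [I,M]
Op 3: C1 read [C1 read: already in M, no change] -> [I,M]
Op 4: C0 read [C0 read from I: others=['C1=M'] -> C0=S, others downsized to S] -> [S,S]
Op 5: C0 write [C0 write: invalidate ['C1=S'] -> C0=M] -> [M,I]
Op 6: C0 read [C0 read: already in M, no change] -> [M,I]
Op 7: C0 read [C0 read: already in M, no change] -> [M,I]
Op 8: C1 read [C1 read from I: others=['C0=M'] -> C1=S, others downsized to S] -> [S,S]
Op 9: C0 read [C0 read: already in S, no change] -> [S,S]
Op 10: C0 write [C0 write: invalidate ['C1=S'] -> C0=M] -> [M,I]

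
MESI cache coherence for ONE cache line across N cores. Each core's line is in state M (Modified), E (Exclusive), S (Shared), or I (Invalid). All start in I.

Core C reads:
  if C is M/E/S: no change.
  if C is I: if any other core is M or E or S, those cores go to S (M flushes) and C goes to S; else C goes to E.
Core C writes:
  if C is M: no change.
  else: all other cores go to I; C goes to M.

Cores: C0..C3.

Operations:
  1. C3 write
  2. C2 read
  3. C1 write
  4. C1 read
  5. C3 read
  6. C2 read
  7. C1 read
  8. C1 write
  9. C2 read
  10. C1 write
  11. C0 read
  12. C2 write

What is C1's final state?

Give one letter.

Op 1: C3 write [C3 write: invalidate none -> C3=M] -> [I,I,I,M]
Op 2: C2 read [C2 read from I: others=['C3=M'] -> C2=S, others downsized to S] -> [I,I,S,S]
Op 3: C1 write [C1 write: invalidate ['C2=S', 'C3=S'] -> C1=M] -> [I,M,I,I]
Op 4: C1 read [C1 read: already in M, no change] -> [I,M,I,I]
Op 5: C3 read [C3 read from I: others=['C1=M'] -> C3=S, others downsized to S] -> [I,S,I,S]
Op 6: C2 read [C2 read from I: others=['C1=S', 'C3=S'] -> C2=S, others downsized to S] -> [I,S,S,S]
Op 7: C1 read [C1 read: already in S, no change] -> [I,S,S,S]
Op 8: C1 write [C1 write: invalidate ['C2=S', 'C3=S'] -> C1=M] -> [I,M,I,I]
Op 9: C2 read [C2 read from I: others=['C1=M'] -> C2=S, others downsized to S] -> [I,S,S,I]
Op 10: C1 write [C1 write: invalidate ['C2=S'] -> C1=M] -> [I,M,I,I]
Op 11: C0 read [C0 read from I: others=['C1=M'] -> C0=S, others downsized to S] -> [S,S,I,I]
Op 12: C2 write [C2 write: invalidate ['C0=S', 'C1=S'] -> C2=M] -> [I,I,M,I]

Answer: I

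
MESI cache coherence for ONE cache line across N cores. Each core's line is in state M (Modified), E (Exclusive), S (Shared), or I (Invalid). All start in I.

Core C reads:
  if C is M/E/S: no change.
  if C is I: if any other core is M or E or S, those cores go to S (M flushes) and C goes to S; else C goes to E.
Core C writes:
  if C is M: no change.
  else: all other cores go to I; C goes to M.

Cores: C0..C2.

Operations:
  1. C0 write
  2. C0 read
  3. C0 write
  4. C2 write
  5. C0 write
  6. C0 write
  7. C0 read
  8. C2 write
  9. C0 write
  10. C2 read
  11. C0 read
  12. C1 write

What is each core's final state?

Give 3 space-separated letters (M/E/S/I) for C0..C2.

Answer: I M I

Derivation:
Op 1: C0 write [C0 write: invalidate none -> C0=M] -> [M,I,I]
Op 2: C0 read [C0 read: already in M, no change] -> [M,I,I]
Op 3: C0 write [C0 write: already M (modified), no change] -> [M,I,I]
Op 4: C2 write [C2 write: invalidate ['C0=M'] -> C2=M] -> [I,I,M]
Op 5: C0 write [C0 write: invalidate ['C2=M'] -> C0=M] -> [M,I,I]
Op 6: C0 write [C0 write: already M (modified), no change] -> [M,I,I]
Op 7: C0 read [C0 read: already in M, no change] -> [M,I,I]
Op 8: C2 write [C2 write: invalidate ['C0=M'] -> C2=M] -> [I,I,M]
Op 9: C0 write [C0 write: invalidate ['C2=M'] -> C0=M] -> [M,I,I]
Op 10: C2 read [C2 read from I: others=['C0=M'] -> C2=S, others downsized to S] -> [S,I,S]
Op 11: C0 read [C0 read: already in S, no change] -> [S,I,S]
Op 12: C1 write [C1 write: invalidate ['C0=S', 'C2=S'] -> C1=M] -> [I,M,I]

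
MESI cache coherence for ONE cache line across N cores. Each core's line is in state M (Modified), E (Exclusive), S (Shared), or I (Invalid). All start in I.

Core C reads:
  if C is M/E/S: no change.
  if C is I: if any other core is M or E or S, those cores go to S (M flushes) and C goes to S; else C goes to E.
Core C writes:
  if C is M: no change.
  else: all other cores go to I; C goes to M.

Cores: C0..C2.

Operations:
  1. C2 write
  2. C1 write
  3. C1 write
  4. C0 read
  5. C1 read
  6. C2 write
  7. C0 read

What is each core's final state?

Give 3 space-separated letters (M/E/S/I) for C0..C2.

Op 1: C2 write [C2 write: invalidate none -> C2=M] -> [I,I,M]
Op 2: C1 write [C1 write: invalidate ['C2=M'] -> C1=M] -> [I,M,I]
Op 3: C1 write [C1 write: already M (modified), no change] -> [I,M,I]
Op 4: C0 read [C0 read from I: others=['C1=M'] -> C0=S, others downsized to S] -> [S,S,I]
Op 5: C1 read [C1 read: already in S, no change] -> [S,S,I]
Op 6: C2 write [C2 write: invalidate ['C0=S', 'C1=S'] -> C2=M] -> [I,I,M]
Op 7: C0 read [C0 read from I: others=['C2=M'] -> C0=S, others downsized to S] -> [S,I,S]

Answer: S I S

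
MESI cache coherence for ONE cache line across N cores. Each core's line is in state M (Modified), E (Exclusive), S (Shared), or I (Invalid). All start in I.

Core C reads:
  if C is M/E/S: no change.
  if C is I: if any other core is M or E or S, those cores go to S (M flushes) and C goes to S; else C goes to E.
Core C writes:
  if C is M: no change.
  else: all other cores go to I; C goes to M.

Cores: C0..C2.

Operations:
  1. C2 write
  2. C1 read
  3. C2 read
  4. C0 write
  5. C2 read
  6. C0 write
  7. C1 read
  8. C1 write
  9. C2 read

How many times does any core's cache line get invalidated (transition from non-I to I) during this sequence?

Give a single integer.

Answer: 4

Derivation:
Op 1: C2 write [C2 write: invalidate none -> C2=M] -> [I,I,M] (invalidations this op: 0; running total: 0)
Op 2: C1 read [C1 read from I: others=['C2=M'] -> C1=S, others downsized to S] -> [I,S,S] (invalidations this op: 0; running total: 0)
Op 3: C2 read [C2 read: already in S, no change] -> [I,S,S] (invalidations this op: 0; running total: 0)
Op 4: C0 write [C0 write: invalidate ['C1=S', 'C2=S'] -> C0=M] -> [M,I,I] (invalidations this op: 2; running total: 2)
Op 5: C2 read [C2 read from I: others=['C0=M'] -> C2=S, others downsized to S] -> [S,I,S] (invalidations this op: 0; running total: 2)
Op 6: C0 write [C0 write: invalidate ['C2=S'] -> C0=M] -> [M,I,I] (invalidations this op: 1; running total: 3)
Op 7: C1 read [C1 read from I: others=['C0=M'] -> C1=S, others downsized to S] -> [S,S,I] (invalidations this op: 0; running total: 3)
Op 8: C1 write [C1 write: invalidate ['C0=S'] -> C1=M] -> [I,M,I] (invalidations this op: 1; running total: 4)
Op 9: C2 read [C2 read from I: others=['C1=M'] -> C2=S, others downsized to S] -> [I,S,S] (invalidations this op: 0; running total: 4)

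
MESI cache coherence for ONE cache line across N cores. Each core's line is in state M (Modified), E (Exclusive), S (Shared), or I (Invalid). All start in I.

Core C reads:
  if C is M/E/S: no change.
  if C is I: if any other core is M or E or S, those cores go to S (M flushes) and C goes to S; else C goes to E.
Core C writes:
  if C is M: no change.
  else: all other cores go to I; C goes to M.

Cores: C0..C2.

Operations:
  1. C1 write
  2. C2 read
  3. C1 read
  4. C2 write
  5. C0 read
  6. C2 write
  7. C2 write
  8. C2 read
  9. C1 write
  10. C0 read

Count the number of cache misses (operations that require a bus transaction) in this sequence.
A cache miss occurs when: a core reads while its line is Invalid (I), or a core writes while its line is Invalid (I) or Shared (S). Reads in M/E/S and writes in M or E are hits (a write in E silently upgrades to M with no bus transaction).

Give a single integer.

Op 1: C1 write [C1 write: invalidate none -> C1=M] -> [I,M,I] [MISS #1: write from I]
Op 2: C2 read [C2 read from I: others=['C1=M'] -> C2=S, others downsized to S] -> [I,S,S] [MISS #2: read from I]
Op 3: C1 read [C1 read: already in S, no change] -> [I,S,S] [hit: read from S]
Op 4: C2 write [C2 write: invalidate ['C1=S'] -> C2=M] -> [I,I,M] [MISS #3: write from S]
Op 5: C0 read [C0 read from I: others=['C2=M'] -> C0=S, others downsized to S] -> [S,I,S] [MISS #4: read from I]
Op 6: C2 write [C2 write: invalidate ['C0=S'] -> C2=M] -> [I,I,M] [MISS #5: write from S]
Op 7: C2 write [C2 write: already M (modified), no change] -> [I,I,M] [hit: write from M]
Op 8: C2 read [C2 read: already in M, no change] -> [I,I,M] [hit: read from M]
Op 9: C1 write [C1 write: invalidate ['C2=M'] -> C1=M] -> [I,M,I] [MISS #6: write from I]
Op 10: C0 read [C0 read from I: others=['C1=M'] -> C0=S, others downsized to S] -> [S,S,I] [MISS #7: read from I]

Answer: 7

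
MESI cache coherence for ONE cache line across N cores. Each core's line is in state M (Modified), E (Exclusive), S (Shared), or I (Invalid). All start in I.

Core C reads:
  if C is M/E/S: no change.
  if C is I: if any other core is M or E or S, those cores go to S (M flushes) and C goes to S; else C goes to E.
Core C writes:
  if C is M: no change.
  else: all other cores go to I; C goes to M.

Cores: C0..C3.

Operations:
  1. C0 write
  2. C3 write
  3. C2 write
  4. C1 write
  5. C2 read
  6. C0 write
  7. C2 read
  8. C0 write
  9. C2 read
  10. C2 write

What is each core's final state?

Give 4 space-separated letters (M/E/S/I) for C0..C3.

Op 1: C0 write [C0 write: invalidate none -> C0=M] -> [M,I,I,I]
Op 2: C3 write [C3 write: invalidate ['C0=M'] -> C3=M] -> [I,I,I,M]
Op 3: C2 write [C2 write: invalidate ['C3=M'] -> C2=M] -> [I,I,M,I]
Op 4: C1 write [C1 write: invalidate ['C2=M'] -> C1=M] -> [I,M,I,I]
Op 5: C2 read [C2 read from I: others=['C1=M'] -> C2=S, others downsized to S] -> [I,S,S,I]
Op 6: C0 write [C0 write: invalidate ['C1=S', 'C2=S'] -> C0=M] -> [M,I,I,I]
Op 7: C2 read [C2 read from I: others=['C0=M'] -> C2=S, others downsized to S] -> [S,I,S,I]
Op 8: C0 write [C0 write: invalidate ['C2=S'] -> C0=M] -> [M,I,I,I]
Op 9: C2 read [C2 read from I: others=['C0=M'] -> C2=S, others downsized to S] -> [S,I,S,I]
Op 10: C2 write [C2 write: invalidate ['C0=S'] -> C2=M] -> [I,I,M,I]

Answer: I I M I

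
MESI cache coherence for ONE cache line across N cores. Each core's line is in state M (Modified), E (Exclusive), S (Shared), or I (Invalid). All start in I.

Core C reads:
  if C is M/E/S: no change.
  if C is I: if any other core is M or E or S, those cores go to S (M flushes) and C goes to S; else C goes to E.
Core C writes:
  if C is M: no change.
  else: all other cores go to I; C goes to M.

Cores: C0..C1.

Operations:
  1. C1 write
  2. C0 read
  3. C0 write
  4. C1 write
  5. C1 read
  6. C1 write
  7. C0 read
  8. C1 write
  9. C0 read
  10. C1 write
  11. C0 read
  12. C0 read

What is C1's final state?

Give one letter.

Answer: S

Derivation:
Op 1: C1 write [C1 write: invalidate none -> C1=M] -> [I,M]
Op 2: C0 read [C0 read from I: others=['C1=M'] -> C0=S, others downsized to S] -> [S,S]
Op 3: C0 write [C0 write: invalidate ['C1=S'] -> C0=M] -> [M,I]
Op 4: C1 write [C1 write: invalidate ['C0=M'] -> C1=M] -> [I,M]
Op 5: C1 read [C1 read: already in M, no change] -> [I,M]
Op 6: C1 write [C1 write: already M (modified), no change] -> [I,M]
Op 7: C0 read [C0 read from I: others=['C1=M'] -> C0=S, others downsized to S] -> [S,S]
Op 8: C1 write [C1 write: invalidate ['C0=S'] -> C1=M] -> [I,M]
Op 9: C0 read [C0 read from I: others=['C1=M'] -> C0=S, others downsized to S] -> [S,S]
Op 10: C1 write [C1 write: invalidate ['C0=S'] -> C1=M] -> [I,M]
Op 11: C0 read [C0 read from I: others=['C1=M'] -> C0=S, others downsized to S] -> [S,S]
Op 12: C0 read [C0 read: already in S, no change] -> [S,S]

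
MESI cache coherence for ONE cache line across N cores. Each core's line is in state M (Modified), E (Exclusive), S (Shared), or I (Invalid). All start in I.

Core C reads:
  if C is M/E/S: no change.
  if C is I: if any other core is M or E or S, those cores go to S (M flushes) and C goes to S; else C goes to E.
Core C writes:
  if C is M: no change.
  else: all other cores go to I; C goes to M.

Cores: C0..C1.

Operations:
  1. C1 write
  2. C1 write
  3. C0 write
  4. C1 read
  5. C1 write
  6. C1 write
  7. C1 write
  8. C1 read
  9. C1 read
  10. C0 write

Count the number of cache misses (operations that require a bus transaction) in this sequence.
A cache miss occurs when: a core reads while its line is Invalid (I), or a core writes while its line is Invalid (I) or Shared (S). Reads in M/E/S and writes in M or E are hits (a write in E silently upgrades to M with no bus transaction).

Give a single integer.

Op 1: C1 write [C1 write: invalidate none -> C1=M] -> [I,M] [MISS #1: write from I]
Op 2: C1 write [C1 write: already M (modified), no change] -> [I,M] [hit: write from M]
Op 3: C0 write [C0 write: invalidate ['C1=M'] -> C0=M] -> [M,I] [MISS #2: write from I]
Op 4: C1 read [C1 read from I: others=['C0=M'] -> C1=S, others downsized to S] -> [S,S] [MISS #3: read from I]
Op 5: C1 write [C1 write: invalidate ['C0=S'] -> C1=M] -> [I,M] [MISS #4: write from S]
Op 6: C1 write [C1 write: already M (modified), no change] -> [I,M] [hit: write from M]
Op 7: C1 write [C1 write: already M (modified), no change] -> [I,M] [hit: write from M]
Op 8: C1 read [C1 read: already in M, no change] -> [I,M] [hit: read from M]
Op 9: C1 read [C1 read: already in M, no change] -> [I,M] [hit: read from M]
Op 10: C0 write [C0 write: invalidate ['C1=M'] -> C0=M] -> [M,I] [MISS #5: write from I]

Answer: 5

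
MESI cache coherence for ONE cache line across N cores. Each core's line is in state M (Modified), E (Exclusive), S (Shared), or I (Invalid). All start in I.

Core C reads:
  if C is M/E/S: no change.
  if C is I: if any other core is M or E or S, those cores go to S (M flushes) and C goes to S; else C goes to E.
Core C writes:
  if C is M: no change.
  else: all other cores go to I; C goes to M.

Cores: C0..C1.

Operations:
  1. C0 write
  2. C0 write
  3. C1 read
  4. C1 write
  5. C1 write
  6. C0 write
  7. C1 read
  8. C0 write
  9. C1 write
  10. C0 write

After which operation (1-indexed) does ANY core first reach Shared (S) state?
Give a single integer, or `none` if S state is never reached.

Answer: 3

Derivation:
Op 1: C0 write [C0 write: invalidate none -> C0=M] -> [M,I]
Op 2: C0 write [C0 write: already M (modified), no change] -> [M,I]
Op 3: C1 read [C1 read from I: others=['C0=M'] -> C1=S, others downsized to S] -> [S,S]
  -> First S state at op 3; remaining ops need not be traced.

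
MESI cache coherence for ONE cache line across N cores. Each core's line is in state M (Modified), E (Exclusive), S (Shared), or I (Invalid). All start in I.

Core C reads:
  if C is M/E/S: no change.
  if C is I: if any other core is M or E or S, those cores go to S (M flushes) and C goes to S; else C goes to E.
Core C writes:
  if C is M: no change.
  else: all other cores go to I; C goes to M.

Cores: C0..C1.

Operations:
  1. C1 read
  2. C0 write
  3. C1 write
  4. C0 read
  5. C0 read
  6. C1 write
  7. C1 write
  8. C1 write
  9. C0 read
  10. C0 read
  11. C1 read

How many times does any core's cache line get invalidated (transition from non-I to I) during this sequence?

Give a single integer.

Op 1: C1 read [C1 read from I: no other sharers -> C1=E (exclusive)] -> [I,E] (invalidations this op: 0; running total: 0)
Op 2: C0 write [C0 write: invalidate ['C1=E'] -> C0=M] -> [M,I] (invalidations this op: 1; running total: 1)
Op 3: C1 write [C1 write: invalidate ['C0=M'] -> C1=M] -> [I,M] (invalidations this op: 1; running total: 2)
Op 4: C0 read [C0 read from I: others=['C1=M'] -> C0=S, others downsized to S] -> [S,S] (invalidations this op: 0; running total: 2)
Op 5: C0 read [C0 read: already in S, no change] -> [S,S] (invalidations this op: 0; running total: 2)
Op 6: C1 write [C1 write: invalidate ['C0=S'] -> C1=M] -> [I,M] (invalidations this op: 1; running total: 3)
Op 7: C1 write [C1 write: already M (modified), no change] -> [I,M] (invalidations this op: 0; running total: 3)
Op 8: C1 write [C1 write: already M (modified), no change] -> [I,M] (invalidations this op: 0; running total: 3)
Op 9: C0 read [C0 read from I: others=['C1=M'] -> C0=S, others downsized to S] -> [S,S] (invalidations this op: 0; running total: 3)
Op 10: C0 read [C0 read: already in S, no change] -> [S,S] (invalidations this op: 0; running total: 3)
Op 11: C1 read [C1 read: already in S, no change] -> [S,S] (invalidations this op: 0; running total: 3)

Answer: 3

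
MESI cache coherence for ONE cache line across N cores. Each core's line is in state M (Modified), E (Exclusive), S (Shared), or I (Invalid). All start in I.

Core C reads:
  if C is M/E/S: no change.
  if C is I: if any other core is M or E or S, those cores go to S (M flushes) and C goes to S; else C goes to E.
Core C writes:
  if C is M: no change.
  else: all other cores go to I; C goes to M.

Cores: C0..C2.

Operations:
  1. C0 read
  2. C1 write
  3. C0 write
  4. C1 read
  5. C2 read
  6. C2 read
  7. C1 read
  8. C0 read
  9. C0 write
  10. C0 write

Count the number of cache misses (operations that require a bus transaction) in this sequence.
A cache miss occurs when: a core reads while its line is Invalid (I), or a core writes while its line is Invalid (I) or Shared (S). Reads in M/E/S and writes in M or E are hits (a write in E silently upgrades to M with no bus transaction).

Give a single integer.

Op 1: C0 read [C0 read from I: no other sharers -> C0=E (exclusive)] -> [E,I,I] [MISS #1: read from I]
Op 2: C1 write [C1 write: invalidate ['C0=E'] -> C1=M] -> [I,M,I] [MISS #2: write from I]
Op 3: C0 write [C0 write: invalidate ['C1=M'] -> C0=M] -> [M,I,I] [MISS #3: write from I]
Op 4: C1 read [C1 read from I: others=['C0=M'] -> C1=S, others downsized to S] -> [S,S,I] [MISS #4: read from I]
Op 5: C2 read [C2 read from I: others=['C0=S', 'C1=S'] -> C2=S, others downsized to S] -> [S,S,S] [MISS #5: read from I]
Op 6: C2 read [C2 read: already in S, no change] -> [S,S,S] [hit: read from S]
Op 7: C1 read [C1 read: already in S, no change] -> [S,S,S] [hit: read from S]
Op 8: C0 read [C0 read: already in S, no change] -> [S,S,S] [hit: read from S]
Op 9: C0 write [C0 write: invalidate ['C1=S', 'C2=S'] -> C0=M] -> [M,I,I] [MISS #6: write from S]
Op 10: C0 write [C0 write: already M (modified), no change] -> [M,I,I] [hit: write from M]

Answer: 6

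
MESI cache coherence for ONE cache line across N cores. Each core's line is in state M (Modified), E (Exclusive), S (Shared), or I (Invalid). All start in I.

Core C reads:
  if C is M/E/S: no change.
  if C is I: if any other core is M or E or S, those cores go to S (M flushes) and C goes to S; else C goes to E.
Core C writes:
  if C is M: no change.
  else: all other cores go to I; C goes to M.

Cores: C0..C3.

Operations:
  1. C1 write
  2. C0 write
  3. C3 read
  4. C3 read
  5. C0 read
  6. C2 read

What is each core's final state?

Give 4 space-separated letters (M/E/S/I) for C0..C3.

Answer: S I S S

Derivation:
Op 1: C1 write [C1 write: invalidate none -> C1=M] -> [I,M,I,I]
Op 2: C0 write [C0 write: invalidate ['C1=M'] -> C0=M] -> [M,I,I,I]
Op 3: C3 read [C3 read from I: others=['C0=M'] -> C3=S, others downsized to S] -> [S,I,I,S]
Op 4: C3 read [C3 read: already in S, no change] -> [S,I,I,S]
Op 5: C0 read [C0 read: already in S, no change] -> [S,I,I,S]
Op 6: C2 read [C2 read from I: others=['C0=S', 'C3=S'] -> C2=S, others downsized to S] -> [S,I,S,S]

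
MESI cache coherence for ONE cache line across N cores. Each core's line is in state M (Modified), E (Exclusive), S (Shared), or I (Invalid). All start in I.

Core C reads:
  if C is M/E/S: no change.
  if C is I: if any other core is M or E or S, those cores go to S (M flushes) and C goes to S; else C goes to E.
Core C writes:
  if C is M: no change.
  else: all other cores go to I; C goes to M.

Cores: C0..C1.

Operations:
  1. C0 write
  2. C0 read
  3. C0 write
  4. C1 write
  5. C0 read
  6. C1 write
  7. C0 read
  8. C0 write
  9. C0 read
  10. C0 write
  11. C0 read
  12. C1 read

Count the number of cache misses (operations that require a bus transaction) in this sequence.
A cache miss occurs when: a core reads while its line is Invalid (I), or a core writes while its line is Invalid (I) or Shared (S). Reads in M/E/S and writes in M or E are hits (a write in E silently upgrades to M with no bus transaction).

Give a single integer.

Answer: 7

Derivation:
Op 1: C0 write [C0 write: invalidate none -> C0=M] -> [M,I] [MISS #1: write from I]
Op 2: C0 read [C0 read: already in M, no change] -> [M,I] [hit: read from M]
Op 3: C0 write [C0 write: already M (modified), no change] -> [M,I] [hit: write from M]
Op 4: C1 write [C1 write: invalidate ['C0=M'] -> C1=M] -> [I,M] [MISS #2: write from I]
Op 5: C0 read [C0 read from I: others=['C1=M'] -> C0=S, others downsized to S] -> [S,S] [MISS #3: read from I]
Op 6: C1 write [C1 write: invalidate ['C0=S'] -> C1=M] -> [I,M] [MISS #4: write from S]
Op 7: C0 read [C0 read from I: others=['C1=M'] -> C0=S, others downsized to S] -> [S,S] [MISS #5: read from I]
Op 8: C0 write [C0 write: invalidate ['C1=S'] -> C0=M] -> [M,I] [MISS #6: write from S]
Op 9: C0 read [C0 read: already in M, no change] -> [M,I] [hit: read from M]
Op 10: C0 write [C0 write: already M (modified), no change] -> [M,I] [hit: write from M]
Op 11: C0 read [C0 read: already in M, no change] -> [M,I] [hit: read from M]
Op 12: C1 read [C1 read from I: others=['C0=M'] -> C1=S, others downsized to S] -> [S,S] [MISS #7: read from I]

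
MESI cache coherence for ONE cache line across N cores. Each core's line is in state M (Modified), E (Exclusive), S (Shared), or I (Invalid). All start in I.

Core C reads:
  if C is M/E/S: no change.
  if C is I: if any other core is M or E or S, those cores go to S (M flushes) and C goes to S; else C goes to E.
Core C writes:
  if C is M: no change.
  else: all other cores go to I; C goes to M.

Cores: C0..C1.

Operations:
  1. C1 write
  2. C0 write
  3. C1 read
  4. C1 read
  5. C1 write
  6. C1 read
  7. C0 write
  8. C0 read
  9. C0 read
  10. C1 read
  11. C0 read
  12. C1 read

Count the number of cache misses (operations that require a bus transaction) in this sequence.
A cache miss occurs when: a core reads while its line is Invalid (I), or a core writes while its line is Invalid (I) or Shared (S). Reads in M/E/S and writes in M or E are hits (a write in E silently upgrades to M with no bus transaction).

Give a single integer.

Answer: 6

Derivation:
Op 1: C1 write [C1 write: invalidate none -> C1=M] -> [I,M] [MISS #1: write from I]
Op 2: C0 write [C0 write: invalidate ['C1=M'] -> C0=M] -> [M,I] [MISS #2: write from I]
Op 3: C1 read [C1 read from I: others=['C0=M'] -> C1=S, others downsized to S] -> [S,S] [MISS #3: read from I]
Op 4: C1 read [C1 read: already in S, no change] -> [S,S] [hit: read from S]
Op 5: C1 write [C1 write: invalidate ['C0=S'] -> C1=M] -> [I,M] [MISS #4: write from S]
Op 6: C1 read [C1 read: already in M, no change] -> [I,M] [hit: read from M]
Op 7: C0 write [C0 write: invalidate ['C1=M'] -> C0=M] -> [M,I] [MISS #5: write from I]
Op 8: C0 read [C0 read: already in M, no change] -> [M,I] [hit: read from M]
Op 9: C0 read [C0 read: already in M, no change] -> [M,I] [hit: read from M]
Op 10: C1 read [C1 read from I: others=['C0=M'] -> C1=S, others downsized to S] -> [S,S] [MISS #6: read from I]
Op 11: C0 read [C0 read: already in S, no change] -> [S,S] [hit: read from S]
Op 12: C1 read [C1 read: already in S, no change] -> [S,S] [hit: read from S]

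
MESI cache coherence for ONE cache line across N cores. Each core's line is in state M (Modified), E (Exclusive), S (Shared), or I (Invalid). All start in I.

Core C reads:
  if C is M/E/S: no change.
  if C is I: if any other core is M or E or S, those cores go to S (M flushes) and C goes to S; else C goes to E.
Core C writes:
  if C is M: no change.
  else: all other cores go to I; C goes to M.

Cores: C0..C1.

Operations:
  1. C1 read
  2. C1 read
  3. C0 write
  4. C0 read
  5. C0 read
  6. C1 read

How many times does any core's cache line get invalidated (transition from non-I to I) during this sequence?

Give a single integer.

Op 1: C1 read [C1 read from I: no other sharers -> C1=E (exclusive)] -> [I,E] (invalidations this op: 0; running total: 0)
Op 2: C1 read [C1 read: already in E, no change] -> [I,E] (invalidations this op: 0; running total: 0)
Op 3: C0 write [C0 write: invalidate ['C1=E'] -> C0=M] -> [M,I] (invalidations this op: 1; running total: 1)
Op 4: C0 read [C0 read: already in M, no change] -> [M,I] (invalidations this op: 0; running total: 1)
Op 5: C0 read [C0 read: already in M, no change] -> [M,I] (invalidations this op: 0; running total: 1)
Op 6: C1 read [C1 read from I: others=['C0=M'] -> C1=S, others downsized to S] -> [S,S] (invalidations this op: 0; running total: 1)

Answer: 1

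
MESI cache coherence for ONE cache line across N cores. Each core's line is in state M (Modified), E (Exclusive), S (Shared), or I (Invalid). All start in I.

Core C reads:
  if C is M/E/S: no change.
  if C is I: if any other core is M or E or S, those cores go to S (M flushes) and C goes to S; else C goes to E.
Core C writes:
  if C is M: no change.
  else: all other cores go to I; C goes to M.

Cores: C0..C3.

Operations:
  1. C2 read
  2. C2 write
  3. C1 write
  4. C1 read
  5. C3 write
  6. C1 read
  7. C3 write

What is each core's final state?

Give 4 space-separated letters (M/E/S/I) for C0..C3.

Answer: I I I M

Derivation:
Op 1: C2 read [C2 read from I: no other sharers -> C2=E (exclusive)] -> [I,I,E,I]
Op 2: C2 write [C2 write: invalidate none -> C2=M] -> [I,I,M,I]
Op 3: C1 write [C1 write: invalidate ['C2=M'] -> C1=M] -> [I,M,I,I]
Op 4: C1 read [C1 read: already in M, no change] -> [I,M,I,I]
Op 5: C3 write [C3 write: invalidate ['C1=M'] -> C3=M] -> [I,I,I,M]
Op 6: C1 read [C1 read from I: others=['C3=M'] -> C1=S, others downsized to S] -> [I,S,I,S]
Op 7: C3 write [C3 write: invalidate ['C1=S'] -> C3=M] -> [I,I,I,M]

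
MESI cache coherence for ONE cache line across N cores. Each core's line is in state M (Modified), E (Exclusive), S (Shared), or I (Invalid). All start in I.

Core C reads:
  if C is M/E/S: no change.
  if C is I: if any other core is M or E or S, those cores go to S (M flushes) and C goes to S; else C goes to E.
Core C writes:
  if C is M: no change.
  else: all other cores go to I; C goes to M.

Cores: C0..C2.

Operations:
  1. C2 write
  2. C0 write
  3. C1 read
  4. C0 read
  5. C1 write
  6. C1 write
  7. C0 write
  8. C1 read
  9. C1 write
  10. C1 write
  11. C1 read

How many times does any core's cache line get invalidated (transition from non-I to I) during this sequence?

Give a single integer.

Op 1: C2 write [C2 write: invalidate none -> C2=M] -> [I,I,M] (invalidations this op: 0; running total: 0)
Op 2: C0 write [C0 write: invalidate ['C2=M'] -> C0=M] -> [M,I,I] (invalidations this op: 1; running total: 1)
Op 3: C1 read [C1 read from I: others=['C0=M'] -> C1=S, others downsized to S] -> [S,S,I] (invalidations this op: 0; running total: 1)
Op 4: C0 read [C0 read: already in S, no change] -> [S,S,I] (invalidations this op: 0; running total: 1)
Op 5: C1 write [C1 write: invalidate ['C0=S'] -> C1=M] -> [I,M,I] (invalidations this op: 1; running total: 2)
Op 6: C1 write [C1 write: already M (modified), no change] -> [I,M,I] (invalidations this op: 0; running total: 2)
Op 7: C0 write [C0 write: invalidate ['C1=M'] -> C0=M] -> [M,I,I] (invalidations this op: 1; running total: 3)
Op 8: C1 read [C1 read from I: others=['C0=M'] -> C1=S, others downsized to S] -> [S,S,I] (invalidations this op: 0; running total: 3)
Op 9: C1 write [C1 write: invalidate ['C0=S'] -> C1=M] -> [I,M,I] (invalidations this op: 1; running total: 4)
Op 10: C1 write [C1 write: already M (modified), no change] -> [I,M,I] (invalidations this op: 0; running total: 4)
Op 11: C1 read [C1 read: already in M, no change] -> [I,M,I] (invalidations this op: 0; running total: 4)

Answer: 4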